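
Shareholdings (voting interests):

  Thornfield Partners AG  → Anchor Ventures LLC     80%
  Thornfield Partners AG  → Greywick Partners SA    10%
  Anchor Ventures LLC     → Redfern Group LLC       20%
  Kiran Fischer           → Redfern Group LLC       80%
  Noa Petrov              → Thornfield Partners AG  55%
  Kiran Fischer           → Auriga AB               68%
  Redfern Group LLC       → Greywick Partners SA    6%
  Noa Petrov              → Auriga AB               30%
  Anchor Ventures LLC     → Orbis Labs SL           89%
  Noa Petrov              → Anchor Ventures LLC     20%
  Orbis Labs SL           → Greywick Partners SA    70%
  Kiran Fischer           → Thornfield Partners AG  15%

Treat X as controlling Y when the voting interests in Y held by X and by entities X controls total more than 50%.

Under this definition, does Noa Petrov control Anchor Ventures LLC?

Noa holds 55% of Thornfield, so Noa controls Thornfield.
Noa and Thornfield together hold 20% + 80% = 100% of Anchor, so Noa controls Anchor.

Yes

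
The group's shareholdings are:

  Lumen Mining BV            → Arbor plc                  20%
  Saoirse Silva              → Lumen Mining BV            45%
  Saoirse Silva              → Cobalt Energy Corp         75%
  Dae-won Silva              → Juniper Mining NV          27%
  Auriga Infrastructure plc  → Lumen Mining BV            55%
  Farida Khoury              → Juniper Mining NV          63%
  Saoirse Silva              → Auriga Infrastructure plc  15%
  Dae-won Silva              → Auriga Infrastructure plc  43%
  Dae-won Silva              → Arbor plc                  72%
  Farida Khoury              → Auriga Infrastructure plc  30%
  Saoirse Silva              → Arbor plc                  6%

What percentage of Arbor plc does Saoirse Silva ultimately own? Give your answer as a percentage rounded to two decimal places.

Saoirse reaches Arbor along 3 paths.
Via Lumen: 45% × 20% = 9%.
Via Auriga → Lumen: 15% × 55% × 20% = 1.65%.
Direct stake: 6% = 6%.
Total: 9% + 1.65% + 6% = 16.65%.

16.65%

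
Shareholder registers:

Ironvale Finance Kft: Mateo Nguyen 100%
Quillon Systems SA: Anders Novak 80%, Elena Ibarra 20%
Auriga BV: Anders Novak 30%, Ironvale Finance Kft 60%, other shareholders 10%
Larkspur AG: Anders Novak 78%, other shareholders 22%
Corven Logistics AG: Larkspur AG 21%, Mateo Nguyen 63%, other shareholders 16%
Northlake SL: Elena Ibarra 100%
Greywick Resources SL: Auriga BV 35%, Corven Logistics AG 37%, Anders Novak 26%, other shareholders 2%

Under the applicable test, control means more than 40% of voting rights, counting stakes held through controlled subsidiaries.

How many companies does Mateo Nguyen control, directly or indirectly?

Mateo holds 100% of Ironvale, so Mateo controls Ironvale.
Ironvale holds 60% of Auriga, so Mateo controls Auriga.
Mateo holds 63% of Corven, so Mateo controls Corven.
Auriga and Corven together hold 35% + 37% = 72% of Greywick, so Mateo controls Greywick.
No other company's threshold is met.
Mateo controls 4 companies.

4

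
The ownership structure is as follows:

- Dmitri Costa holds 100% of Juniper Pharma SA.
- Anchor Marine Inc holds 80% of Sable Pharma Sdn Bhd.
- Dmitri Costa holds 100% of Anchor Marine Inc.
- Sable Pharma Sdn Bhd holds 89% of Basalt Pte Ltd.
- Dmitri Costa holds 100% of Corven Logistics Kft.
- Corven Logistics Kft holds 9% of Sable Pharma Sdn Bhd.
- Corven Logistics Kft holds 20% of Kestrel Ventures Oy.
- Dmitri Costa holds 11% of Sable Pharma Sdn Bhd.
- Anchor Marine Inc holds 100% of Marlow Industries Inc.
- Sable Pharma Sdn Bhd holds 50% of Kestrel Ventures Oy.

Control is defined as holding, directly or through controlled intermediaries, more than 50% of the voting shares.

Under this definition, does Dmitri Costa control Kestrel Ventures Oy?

Yes

Dmitri holds 100% of Corven, so Dmitri controls Corven.
Dmitri holds 100% of Anchor, so Dmitri controls Anchor.
Anchor and Dmitri and Corven together hold 80% + 11% + 9% = 100% of Sable, so Dmitri controls Sable.
Sable and Corven together hold 50% + 20% = 70% of Kestrel, so Dmitri controls Kestrel.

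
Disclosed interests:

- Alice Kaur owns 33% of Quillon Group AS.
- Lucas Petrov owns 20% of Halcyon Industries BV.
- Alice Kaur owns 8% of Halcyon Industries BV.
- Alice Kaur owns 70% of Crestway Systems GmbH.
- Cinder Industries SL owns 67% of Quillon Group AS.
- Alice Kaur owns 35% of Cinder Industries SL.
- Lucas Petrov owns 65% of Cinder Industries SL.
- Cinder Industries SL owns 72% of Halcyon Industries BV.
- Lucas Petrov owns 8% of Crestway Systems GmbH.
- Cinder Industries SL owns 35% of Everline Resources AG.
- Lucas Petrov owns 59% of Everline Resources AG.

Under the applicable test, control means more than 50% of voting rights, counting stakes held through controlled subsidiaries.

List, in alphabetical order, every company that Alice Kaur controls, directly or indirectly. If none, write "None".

Alice holds 70% of Crestway, so Alice controls Crestway.
No other company's threshold is met.

Crestway Systems GmbH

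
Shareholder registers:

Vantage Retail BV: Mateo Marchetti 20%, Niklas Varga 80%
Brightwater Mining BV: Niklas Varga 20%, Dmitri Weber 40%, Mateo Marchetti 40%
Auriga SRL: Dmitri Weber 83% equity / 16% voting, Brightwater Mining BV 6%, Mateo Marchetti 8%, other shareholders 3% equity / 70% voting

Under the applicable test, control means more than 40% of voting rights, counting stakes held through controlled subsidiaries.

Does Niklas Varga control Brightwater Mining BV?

No

Niklas holds 80% of Vantage, so Niklas controls Vantage.
In Brightwater, Niklas's side holds only 20%, not > 40%.
So Niklas does not control Brightwater.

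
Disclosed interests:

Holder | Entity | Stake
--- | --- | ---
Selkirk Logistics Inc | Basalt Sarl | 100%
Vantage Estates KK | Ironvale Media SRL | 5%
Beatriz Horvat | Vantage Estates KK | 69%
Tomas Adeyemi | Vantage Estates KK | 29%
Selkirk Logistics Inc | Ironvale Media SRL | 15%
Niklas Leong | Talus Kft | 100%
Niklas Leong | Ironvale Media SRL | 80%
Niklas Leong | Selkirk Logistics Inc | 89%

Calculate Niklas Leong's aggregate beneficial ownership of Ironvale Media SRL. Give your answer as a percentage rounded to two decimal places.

Niklas reaches Ironvale along 2 paths.
Direct stake: 80% = 80%.
Via Selkirk: 89% × 15% = 13.35%.
Total: 80% + 13.35% = 93.35%.

93.35%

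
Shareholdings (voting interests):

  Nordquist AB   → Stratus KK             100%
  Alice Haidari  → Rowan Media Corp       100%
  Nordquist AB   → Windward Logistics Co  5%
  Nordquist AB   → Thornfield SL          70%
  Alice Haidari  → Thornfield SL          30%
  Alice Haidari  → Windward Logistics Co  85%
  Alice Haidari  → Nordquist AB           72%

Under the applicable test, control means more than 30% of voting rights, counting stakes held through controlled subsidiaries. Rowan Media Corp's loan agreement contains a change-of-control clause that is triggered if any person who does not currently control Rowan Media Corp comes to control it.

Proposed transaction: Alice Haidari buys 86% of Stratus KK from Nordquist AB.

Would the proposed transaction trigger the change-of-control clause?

The purchase adds only to Alice's holdings (Nordquist's stake shrinks), so Alice is the only person who could newly come to control Rowan.
Alice holds 100% of Rowan, so Alice controls Rowan.
So Alice already controls Rowan before the transaction.
After the purchase, Alice holds 86% of Stratus directly, and Nordquist's stake falls to 14%.
Alice controlled Rowan already, so this is not a new person acquiring control; every other person's position is unchanged or reduced.
No new person acquires control, so the clause is not triggered.

No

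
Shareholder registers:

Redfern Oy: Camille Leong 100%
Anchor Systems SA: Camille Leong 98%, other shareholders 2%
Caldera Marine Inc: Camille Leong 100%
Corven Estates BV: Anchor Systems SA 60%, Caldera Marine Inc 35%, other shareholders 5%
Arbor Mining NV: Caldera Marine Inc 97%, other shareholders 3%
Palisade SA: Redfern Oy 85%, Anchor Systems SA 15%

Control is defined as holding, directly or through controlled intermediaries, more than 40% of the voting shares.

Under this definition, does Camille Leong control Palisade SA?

Yes

Camille holds 98% of Anchor, so Camille controls Anchor.
Camille holds 100% of Redfern, so Camille controls Redfern.
Redfern and Anchor together hold 85% + 15% = 100% of Palisade, so Camille controls Palisade.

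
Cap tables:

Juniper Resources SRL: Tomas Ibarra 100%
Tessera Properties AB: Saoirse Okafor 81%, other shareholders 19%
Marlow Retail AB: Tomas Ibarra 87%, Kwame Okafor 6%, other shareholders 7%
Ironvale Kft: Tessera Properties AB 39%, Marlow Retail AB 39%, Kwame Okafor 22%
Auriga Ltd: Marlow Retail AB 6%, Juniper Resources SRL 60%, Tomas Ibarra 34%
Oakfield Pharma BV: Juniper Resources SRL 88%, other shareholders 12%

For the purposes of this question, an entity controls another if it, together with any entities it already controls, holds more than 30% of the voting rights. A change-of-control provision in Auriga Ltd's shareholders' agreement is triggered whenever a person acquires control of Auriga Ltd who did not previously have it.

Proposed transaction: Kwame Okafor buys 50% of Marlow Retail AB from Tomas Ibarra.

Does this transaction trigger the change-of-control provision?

The purchase adds only to Kwame's holdings (Tomas's stake shrinks), so Kwame is the only person who could newly come to control Auriga.
Kwame's largest direct stake is 22% in Ironvale, which does not meet the threshold, so Kwame controls no company.
Neither Kwame nor any entity Kwame controls holds any voting interest in Auriga.
So before the transaction, Kwame does not control Auriga.
After the purchase, Kwame's direct stake in Marlow rises to 6% + 50% = 56%, and Tomas's stake falls to 37%.
Kwame holds 56% of Marlow, so Kwame controls Marlow.
Marlow and Kwame together hold 39% + 22% = 61% of Ironvale, so Kwame controls Ironvale.
After the transaction, Kwame's side holds 6% of Auriga, not > 30%, so Kwame still does not control Auriga.
No new person acquires control, so the clause is not triggered.

No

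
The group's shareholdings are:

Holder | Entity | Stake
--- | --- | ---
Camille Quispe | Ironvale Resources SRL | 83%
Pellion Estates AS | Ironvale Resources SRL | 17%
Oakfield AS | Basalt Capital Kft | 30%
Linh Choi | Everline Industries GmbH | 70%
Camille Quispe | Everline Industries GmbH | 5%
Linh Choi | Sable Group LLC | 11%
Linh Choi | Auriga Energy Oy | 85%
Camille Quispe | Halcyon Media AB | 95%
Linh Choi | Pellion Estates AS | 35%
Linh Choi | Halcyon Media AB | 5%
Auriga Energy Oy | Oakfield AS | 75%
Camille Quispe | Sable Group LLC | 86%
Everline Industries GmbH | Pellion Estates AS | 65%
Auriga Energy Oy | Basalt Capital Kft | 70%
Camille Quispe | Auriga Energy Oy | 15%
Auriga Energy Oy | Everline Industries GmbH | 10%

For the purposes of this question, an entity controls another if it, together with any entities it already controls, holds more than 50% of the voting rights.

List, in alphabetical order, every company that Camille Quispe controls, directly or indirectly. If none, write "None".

Camille holds 95% of Halcyon, so Camille controls Halcyon.
Camille holds 83% of Ironvale, so Camille controls Ironvale.
Camille holds 86% of Sable, so Camille controls Sable.
No other company's threshold is met.

Halcyon Media AB, Ironvale Resources SRL, Sable Group LLC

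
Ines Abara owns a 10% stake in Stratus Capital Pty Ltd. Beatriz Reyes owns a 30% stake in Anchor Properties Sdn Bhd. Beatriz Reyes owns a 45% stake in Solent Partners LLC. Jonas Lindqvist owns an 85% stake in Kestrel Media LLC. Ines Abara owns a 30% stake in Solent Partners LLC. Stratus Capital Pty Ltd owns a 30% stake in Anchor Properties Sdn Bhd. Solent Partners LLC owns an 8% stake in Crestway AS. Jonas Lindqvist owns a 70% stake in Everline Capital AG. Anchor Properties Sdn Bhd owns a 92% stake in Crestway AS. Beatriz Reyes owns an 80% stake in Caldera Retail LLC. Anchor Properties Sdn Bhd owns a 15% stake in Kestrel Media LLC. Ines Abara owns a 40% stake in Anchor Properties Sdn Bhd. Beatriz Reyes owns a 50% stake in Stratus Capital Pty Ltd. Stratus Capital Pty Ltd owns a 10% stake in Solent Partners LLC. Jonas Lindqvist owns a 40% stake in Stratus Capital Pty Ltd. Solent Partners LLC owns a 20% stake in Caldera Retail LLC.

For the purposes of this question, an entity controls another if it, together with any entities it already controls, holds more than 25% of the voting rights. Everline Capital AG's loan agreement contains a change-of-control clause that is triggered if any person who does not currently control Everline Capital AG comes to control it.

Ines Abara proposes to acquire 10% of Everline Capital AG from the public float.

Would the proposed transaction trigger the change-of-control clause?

No

The purchase changes only Ines's holdings, so Ines is the only person who could newly come to control Everline.
Ines holds 40% of Anchor, so Ines controls Anchor.
Ines holds 30% of Solent, so Ines controls Solent.
Anchor and Solent together hold 92% + 8% = 100% of Crestway, so Ines controls Crestway.
Neither Ines nor any entity Ines controls holds any voting interest in Everline.
So before the transaction, Ines does not control Everline.
After the purchase, Ines holds 10% of Everline directly.
After the transaction, Ines's side holds 10% of Everline, not > 25%, so Ines still does not control Everline.
No new person acquires control, so the clause is not triggered.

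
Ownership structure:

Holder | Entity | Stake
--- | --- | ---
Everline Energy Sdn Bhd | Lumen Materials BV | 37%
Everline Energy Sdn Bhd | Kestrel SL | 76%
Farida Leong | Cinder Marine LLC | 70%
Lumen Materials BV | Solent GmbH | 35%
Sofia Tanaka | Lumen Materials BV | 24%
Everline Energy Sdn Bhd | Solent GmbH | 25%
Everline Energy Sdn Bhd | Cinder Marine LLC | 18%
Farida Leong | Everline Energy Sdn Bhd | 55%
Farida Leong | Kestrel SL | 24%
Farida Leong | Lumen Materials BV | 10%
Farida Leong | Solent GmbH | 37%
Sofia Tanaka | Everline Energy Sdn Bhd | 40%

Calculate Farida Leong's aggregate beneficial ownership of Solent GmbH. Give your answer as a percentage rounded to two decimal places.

61.37%

Farida reaches Solent along 4 paths.
Direct stake: 37% = 37%.
Via Everline → Lumen: 55% × 37% × 35% = 7.1225%.
Via Lumen: 10% × 35% = 3.5%.
Via Everline: 55% × 25% = 13.75%.
Total: 37% + 7.1225% + 3.5% + 13.75% = 61.3725%.
Rounded: 61.37%.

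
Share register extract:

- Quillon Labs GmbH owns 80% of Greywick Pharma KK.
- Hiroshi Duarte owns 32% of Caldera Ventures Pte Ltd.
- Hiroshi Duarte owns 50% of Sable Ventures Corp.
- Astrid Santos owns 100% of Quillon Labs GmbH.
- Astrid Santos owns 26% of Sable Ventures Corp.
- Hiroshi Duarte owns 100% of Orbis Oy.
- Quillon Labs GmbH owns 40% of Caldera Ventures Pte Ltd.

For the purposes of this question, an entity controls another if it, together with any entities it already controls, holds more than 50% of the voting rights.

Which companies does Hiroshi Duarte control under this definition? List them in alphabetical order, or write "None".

Orbis Oy

Hiroshi holds 100% of Orbis, so Hiroshi controls Orbis.
No other company's threshold is met.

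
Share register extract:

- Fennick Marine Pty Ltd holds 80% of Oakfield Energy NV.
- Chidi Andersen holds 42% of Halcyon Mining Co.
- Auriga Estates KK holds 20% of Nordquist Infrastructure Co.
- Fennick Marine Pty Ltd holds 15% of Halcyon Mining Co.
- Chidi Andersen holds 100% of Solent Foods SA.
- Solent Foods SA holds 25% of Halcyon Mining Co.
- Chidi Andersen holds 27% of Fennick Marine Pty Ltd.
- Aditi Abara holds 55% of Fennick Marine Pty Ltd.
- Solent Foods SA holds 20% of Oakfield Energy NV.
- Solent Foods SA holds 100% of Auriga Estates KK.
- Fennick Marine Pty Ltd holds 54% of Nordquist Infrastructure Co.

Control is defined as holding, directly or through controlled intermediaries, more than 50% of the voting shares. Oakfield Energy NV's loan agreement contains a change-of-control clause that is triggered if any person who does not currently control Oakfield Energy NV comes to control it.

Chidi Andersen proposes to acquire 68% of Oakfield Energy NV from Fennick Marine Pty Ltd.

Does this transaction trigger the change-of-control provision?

Yes

The purchase adds only to Chidi's holdings (Fennick's stake shrinks), so Chidi is the only person who could newly come to control Oakfield.
Chidi holds 100% of Solent, so Chidi controls Solent.
Solent holds 100% of Auriga, so Chidi controls Auriga.
Chidi and Solent together hold 42% + 25% = 67% of Halcyon, so Chidi controls Halcyon.
In Oakfield, Chidi's side holds only 20%, not > 50%.
So before the transaction, Chidi does not control Oakfield.
After the purchase, Chidi holds 68% of Oakfield directly, and Fennick's stake falls to 12%.
Solent and Chidi together hold 20% + 68% = 88% of Oakfield, so Chidi controls Oakfield.
Chidi did not control Oakfield before and does after, so the clause is triggered.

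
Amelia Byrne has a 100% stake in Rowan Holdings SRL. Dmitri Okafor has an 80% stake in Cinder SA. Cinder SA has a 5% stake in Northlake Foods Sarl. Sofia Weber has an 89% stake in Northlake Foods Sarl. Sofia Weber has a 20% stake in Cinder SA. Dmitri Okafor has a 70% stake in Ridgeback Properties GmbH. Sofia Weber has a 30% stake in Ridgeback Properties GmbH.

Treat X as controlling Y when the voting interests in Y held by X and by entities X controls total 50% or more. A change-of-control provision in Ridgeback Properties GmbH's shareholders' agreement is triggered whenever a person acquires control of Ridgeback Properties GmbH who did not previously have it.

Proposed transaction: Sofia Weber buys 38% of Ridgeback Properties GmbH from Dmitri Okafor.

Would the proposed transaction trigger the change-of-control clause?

The purchase adds only to Sofia's holdings (Dmitri's stake shrinks), so Sofia is the only person who could newly come to control Ridgeback.
Sofia holds 89% of Northlake, so Sofia controls Northlake.
In Ridgeback, Sofia's side holds only 30%, not ≥ 50%.
So before the transaction, Sofia does not control Ridgeback.
After the purchase, Sofia's direct stake in Ridgeback rises to 30% + 38% = 68%, and Dmitri's stake falls to 32%.
Sofia holds 68% of Ridgeback, so Sofia controls Ridgeback.
Sofia did not control Ridgeback before and does after, so the clause is triggered.

Yes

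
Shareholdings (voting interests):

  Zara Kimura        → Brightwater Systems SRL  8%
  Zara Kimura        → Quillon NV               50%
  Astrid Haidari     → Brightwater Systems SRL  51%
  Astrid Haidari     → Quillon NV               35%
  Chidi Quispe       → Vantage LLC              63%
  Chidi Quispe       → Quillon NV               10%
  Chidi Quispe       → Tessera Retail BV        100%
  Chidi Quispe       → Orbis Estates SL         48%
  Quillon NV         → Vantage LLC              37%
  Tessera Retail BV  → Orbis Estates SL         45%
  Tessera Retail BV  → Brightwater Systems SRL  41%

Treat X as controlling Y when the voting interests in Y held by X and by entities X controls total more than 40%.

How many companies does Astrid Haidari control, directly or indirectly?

Astrid holds 51% of Brightwater, so Astrid controls Brightwater.
No other company's threshold is met.
Astrid controls 1 company.

1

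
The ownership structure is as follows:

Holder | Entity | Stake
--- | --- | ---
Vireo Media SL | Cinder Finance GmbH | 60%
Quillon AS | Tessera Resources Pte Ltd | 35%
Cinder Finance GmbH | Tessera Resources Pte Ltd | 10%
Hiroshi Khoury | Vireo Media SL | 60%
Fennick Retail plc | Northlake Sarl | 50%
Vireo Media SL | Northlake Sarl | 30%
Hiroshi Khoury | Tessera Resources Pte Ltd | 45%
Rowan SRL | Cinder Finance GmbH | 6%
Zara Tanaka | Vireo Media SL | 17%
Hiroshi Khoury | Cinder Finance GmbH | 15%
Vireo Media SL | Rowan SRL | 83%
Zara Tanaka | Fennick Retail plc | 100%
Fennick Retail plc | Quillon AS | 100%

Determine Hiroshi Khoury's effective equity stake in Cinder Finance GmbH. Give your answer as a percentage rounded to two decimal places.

Hiroshi reaches Cinder along 3 paths.
Direct stake: 15% = 15%.
Via Vireo: 60% × 60% = 36%.
Via Vireo → Rowan: 60% × 83% × 6% = 2.988%.
Total: 15% + 36% + 2.988% = 53.988%.
Rounded: 53.99%.

53.99%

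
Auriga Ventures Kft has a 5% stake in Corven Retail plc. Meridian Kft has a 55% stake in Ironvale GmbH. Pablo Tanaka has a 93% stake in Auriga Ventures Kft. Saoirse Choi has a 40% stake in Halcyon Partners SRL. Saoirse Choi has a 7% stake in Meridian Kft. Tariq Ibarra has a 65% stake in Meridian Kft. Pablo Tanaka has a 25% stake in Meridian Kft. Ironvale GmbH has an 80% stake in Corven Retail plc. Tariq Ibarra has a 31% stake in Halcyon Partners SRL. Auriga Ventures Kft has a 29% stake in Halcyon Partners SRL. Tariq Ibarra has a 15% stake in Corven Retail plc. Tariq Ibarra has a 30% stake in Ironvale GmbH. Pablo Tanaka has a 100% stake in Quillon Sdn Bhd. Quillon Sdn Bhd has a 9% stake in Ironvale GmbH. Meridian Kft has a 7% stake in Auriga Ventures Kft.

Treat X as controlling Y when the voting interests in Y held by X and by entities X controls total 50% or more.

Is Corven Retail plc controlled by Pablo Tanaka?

No

Pablo holds 100% of Quillon, so Pablo controls Quillon.
Pablo holds 93% of Auriga, so Pablo controls Auriga.
In Corven, Pablo's side holds only 5%, not ≥ 50%.
So Pablo does not control Corven.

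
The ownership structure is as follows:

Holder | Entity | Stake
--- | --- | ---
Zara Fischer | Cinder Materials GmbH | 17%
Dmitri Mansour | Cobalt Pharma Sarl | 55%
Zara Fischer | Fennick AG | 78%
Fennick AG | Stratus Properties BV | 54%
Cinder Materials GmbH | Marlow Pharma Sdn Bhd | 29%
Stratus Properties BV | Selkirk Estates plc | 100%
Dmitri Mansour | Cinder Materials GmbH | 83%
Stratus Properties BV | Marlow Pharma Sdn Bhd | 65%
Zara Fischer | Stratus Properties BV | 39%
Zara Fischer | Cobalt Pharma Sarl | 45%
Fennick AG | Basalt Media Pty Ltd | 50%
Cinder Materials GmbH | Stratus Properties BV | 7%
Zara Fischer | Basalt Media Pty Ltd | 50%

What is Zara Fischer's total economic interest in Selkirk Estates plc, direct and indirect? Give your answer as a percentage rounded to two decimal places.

Zara reaches Selkirk along 3 paths.
Via Fennick → Stratus: 78% × 54% × 100% = 42.12%.
Via Cinder → Stratus: 17% × 7% × 100% = 1.19%.
Via Stratus: 39% × 100% = 39%.
Total: 42.12% + 1.19% + 39% = 82.31%.

82.31%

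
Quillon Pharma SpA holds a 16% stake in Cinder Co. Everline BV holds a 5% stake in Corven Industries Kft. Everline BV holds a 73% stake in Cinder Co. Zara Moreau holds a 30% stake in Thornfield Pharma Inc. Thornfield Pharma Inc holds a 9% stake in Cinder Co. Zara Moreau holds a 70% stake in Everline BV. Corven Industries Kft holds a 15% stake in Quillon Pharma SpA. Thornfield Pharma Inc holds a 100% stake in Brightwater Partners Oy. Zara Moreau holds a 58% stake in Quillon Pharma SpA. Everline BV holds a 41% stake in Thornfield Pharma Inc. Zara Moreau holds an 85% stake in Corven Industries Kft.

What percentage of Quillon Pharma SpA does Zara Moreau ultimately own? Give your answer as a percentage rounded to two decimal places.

Zara reaches Quillon along 3 paths.
Via Everline → Corven: 70% × 5% × 15% = 0.525%.
Via Corven: 85% × 15% = 12.75%.
Direct stake: 58% = 58%.
Total: 0.525% + 12.75% + 58% = 71.275%.
Rounded: 71.28%.

71.28%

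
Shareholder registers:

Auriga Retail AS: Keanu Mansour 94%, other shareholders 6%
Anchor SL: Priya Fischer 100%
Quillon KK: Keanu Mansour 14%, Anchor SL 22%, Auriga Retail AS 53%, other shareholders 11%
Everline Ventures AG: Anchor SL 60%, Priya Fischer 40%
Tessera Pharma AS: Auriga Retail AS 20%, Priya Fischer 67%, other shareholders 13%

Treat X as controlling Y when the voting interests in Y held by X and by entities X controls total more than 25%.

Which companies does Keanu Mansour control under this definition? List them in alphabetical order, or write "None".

Keanu holds 94% of Auriga, so Keanu controls Auriga.
Keanu and Auriga together hold 14% + 53% = 67% of Quillon, so Keanu controls Quillon.
No other company's threshold is met.

Auriga Retail AS, Quillon KK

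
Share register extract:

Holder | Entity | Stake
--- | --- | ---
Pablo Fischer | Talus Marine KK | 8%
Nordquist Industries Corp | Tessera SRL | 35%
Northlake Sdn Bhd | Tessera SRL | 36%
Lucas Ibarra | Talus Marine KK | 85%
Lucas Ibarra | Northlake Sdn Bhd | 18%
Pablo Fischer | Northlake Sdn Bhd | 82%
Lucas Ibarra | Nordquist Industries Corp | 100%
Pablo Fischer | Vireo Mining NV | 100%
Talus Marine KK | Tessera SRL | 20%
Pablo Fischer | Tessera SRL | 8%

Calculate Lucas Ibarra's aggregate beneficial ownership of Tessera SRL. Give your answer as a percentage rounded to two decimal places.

58.48%

Lucas reaches Tessera along 3 paths.
Via Talus: 85% × 20% = 17%.
Via Northlake: 18% × 36% = 6.48%.
Via Nordquist: 100% × 35% = 35%.
Total: 17% + 6.48% + 35% = 58.48%.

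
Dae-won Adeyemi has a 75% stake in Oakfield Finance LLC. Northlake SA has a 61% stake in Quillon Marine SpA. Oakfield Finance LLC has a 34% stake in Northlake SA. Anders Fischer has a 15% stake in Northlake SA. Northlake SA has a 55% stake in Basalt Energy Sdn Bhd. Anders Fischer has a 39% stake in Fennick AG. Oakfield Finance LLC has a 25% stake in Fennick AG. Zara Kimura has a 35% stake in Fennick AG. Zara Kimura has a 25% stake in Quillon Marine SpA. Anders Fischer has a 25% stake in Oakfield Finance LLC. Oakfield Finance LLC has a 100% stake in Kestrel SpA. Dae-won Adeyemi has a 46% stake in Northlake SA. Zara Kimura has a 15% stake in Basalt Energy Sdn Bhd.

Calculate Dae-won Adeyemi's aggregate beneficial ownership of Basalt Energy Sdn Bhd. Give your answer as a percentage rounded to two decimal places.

39.33%

Dae-won reaches Basalt along 2 paths.
Via Oakfield → Northlake: 75% × 34% × 55% = 14.025%.
Via Northlake: 46% × 55% = 25.3%.
Total: 14.025% + 25.3% = 39.325%.
Rounded: 39.33%.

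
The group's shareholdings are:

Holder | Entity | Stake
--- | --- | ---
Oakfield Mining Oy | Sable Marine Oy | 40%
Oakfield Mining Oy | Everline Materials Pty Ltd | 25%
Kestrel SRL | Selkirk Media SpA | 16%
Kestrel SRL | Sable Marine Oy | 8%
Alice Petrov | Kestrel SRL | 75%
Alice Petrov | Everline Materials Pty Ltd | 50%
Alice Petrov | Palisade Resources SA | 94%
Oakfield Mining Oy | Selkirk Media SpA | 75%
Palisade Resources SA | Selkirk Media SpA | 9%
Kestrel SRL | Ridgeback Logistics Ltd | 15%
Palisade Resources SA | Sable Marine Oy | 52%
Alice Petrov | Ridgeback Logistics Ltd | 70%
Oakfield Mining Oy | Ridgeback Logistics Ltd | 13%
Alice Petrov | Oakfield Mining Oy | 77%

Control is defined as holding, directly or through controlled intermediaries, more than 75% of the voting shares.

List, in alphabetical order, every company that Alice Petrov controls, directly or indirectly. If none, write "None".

Alice holds 77% of Oakfield, so Alice controls Oakfield.
Alice holds 94% of Palisade, so Alice controls Palisade.
Palisade and Oakfield together hold 52% + 40% = 92% of Sable, so Alice controls Sable.
Palisade and Oakfield together hold 9% + 75% = 84% of Selkirk, so Alice controls Selkirk.
Alice and Oakfield together hold 70% + 13% = 83% of Ridgeback, so Alice controls Ridgeback.
No other company's threshold is met.

Oakfield Mining Oy, Palisade Resources SA, Ridgeback Logistics Ltd, Sable Marine Oy, Selkirk Media SpA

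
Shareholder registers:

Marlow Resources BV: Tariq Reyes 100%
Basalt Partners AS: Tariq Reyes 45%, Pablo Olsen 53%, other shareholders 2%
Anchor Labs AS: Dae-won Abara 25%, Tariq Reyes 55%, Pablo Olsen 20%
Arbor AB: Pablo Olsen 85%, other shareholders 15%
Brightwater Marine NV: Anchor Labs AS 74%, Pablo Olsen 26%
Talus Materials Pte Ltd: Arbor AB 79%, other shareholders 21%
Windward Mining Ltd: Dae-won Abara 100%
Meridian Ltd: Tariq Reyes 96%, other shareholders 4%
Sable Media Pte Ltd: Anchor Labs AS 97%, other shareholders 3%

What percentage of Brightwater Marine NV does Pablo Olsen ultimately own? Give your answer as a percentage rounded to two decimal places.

Pablo reaches Brightwater along 2 paths.
Via Anchor: 20% × 74% = 14.8%.
Direct stake: 26% = 26%.
Total: 14.8% + 26% = 40.8%.
Rounded: 40.80%.

40.80%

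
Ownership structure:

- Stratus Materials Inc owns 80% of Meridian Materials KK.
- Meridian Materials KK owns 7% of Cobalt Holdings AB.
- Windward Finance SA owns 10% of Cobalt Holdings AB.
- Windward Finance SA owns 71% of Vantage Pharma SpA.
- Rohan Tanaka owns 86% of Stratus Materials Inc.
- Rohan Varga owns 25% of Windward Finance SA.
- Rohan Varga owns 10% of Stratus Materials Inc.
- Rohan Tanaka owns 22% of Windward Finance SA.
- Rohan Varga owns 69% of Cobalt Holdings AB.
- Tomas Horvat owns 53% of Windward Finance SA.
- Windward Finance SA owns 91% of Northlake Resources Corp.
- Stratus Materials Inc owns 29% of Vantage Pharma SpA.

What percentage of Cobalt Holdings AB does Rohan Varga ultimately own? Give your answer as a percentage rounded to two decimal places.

Rohan Varga reaches Cobalt along 3 paths.
Direct stake: 69% = 69%.
Via Stratus → Meridian: 10% × 80% × 7% = 0.56%.
Via Windward: 25% × 10% = 2.5%.
Total: 69% + 0.56% + 2.5% = 72.06%.

72.06%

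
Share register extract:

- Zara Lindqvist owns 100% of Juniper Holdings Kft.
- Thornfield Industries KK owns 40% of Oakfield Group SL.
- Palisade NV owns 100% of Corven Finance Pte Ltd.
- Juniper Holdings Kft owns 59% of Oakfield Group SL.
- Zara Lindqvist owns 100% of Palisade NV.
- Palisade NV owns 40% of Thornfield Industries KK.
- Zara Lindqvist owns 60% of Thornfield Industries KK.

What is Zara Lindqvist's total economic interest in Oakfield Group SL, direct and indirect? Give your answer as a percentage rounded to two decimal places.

Zara reaches Oakfield along 3 paths.
Via Juniper: 100% × 59% = 59%.
Via Palisade → Thornfield: 100% × 40% × 40% = 16%.
Via Thornfield: 60% × 40% = 24%.
Total: 59% + 16% + 24% = 99%.
Rounded: 99.00%.

99.00%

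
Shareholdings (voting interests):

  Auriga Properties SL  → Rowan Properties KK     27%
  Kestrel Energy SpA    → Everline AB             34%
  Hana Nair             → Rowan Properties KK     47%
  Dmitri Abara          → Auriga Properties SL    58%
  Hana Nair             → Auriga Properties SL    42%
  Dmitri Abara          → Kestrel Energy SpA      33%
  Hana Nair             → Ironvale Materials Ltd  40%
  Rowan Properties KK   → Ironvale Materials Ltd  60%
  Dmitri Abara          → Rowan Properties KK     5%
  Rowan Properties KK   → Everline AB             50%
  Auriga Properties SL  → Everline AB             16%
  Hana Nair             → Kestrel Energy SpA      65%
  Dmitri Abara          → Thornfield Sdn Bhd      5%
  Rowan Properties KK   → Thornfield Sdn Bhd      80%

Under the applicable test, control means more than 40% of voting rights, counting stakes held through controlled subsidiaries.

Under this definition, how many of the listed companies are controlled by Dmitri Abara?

Dmitri holds 58% of Auriga, so Dmitri controls Auriga.
No other company's threshold is met.
Dmitri controls 1 company.

1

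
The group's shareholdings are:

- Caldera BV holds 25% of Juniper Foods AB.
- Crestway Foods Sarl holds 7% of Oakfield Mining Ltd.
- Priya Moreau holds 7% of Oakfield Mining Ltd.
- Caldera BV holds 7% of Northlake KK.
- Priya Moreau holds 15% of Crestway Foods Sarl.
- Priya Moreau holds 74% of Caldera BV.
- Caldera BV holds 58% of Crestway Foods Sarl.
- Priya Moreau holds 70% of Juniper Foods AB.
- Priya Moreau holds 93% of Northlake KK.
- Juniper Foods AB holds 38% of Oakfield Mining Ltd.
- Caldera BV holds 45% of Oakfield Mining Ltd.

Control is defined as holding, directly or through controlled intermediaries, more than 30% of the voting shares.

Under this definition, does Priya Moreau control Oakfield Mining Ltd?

Yes

Priya holds 74% of Caldera, so Priya controls Caldera.
Caldera and Priya together hold 25% + 70% = 95% of Juniper, so Priya controls Juniper.
Caldera and Priya together hold 58% + 15% = 73% of Crestway, so Priya controls Crestway.
Crestway and Juniper and Caldera and Priya together hold 7% + 38% + 45% + 7% = 97% of Oakfield, so Priya controls Oakfield.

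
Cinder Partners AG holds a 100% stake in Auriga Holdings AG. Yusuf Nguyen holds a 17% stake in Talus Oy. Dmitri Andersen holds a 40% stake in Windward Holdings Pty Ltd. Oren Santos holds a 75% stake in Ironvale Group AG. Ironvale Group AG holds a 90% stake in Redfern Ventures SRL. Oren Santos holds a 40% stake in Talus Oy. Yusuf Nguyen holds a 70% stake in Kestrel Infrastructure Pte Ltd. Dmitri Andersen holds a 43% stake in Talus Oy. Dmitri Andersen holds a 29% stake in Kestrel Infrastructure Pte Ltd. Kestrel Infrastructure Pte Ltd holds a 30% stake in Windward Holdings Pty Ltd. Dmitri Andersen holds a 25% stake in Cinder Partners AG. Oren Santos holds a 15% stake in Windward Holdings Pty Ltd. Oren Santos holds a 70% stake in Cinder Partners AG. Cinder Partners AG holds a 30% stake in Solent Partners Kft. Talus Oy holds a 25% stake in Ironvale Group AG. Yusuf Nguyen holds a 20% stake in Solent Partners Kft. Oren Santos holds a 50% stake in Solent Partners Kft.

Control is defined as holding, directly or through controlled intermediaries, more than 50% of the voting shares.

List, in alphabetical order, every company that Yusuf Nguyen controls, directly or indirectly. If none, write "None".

Kestrel Infrastructure Pte Ltd

Yusuf holds 70% of Kestrel, so Yusuf controls Kestrel.
No other company's threshold is met.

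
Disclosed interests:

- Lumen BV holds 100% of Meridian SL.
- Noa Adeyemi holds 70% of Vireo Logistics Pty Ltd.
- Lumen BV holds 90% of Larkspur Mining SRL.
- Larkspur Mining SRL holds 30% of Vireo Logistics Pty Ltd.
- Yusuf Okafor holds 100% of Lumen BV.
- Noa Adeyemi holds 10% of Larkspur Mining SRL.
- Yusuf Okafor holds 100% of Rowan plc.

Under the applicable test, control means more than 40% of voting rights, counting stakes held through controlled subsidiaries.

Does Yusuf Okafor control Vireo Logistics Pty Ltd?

Yusuf holds 100% of Lumen, so Yusuf controls Lumen.
Lumen holds 100% of Meridian, so Yusuf controls Meridian.
Lumen holds 90% of Larkspur, so Yusuf controls Larkspur.
Yusuf holds 100% of Rowan, so Yusuf controls Rowan.
In Vireo, Yusuf's side holds only 30%, not > 40%.
So Yusuf does not control Vireo.

No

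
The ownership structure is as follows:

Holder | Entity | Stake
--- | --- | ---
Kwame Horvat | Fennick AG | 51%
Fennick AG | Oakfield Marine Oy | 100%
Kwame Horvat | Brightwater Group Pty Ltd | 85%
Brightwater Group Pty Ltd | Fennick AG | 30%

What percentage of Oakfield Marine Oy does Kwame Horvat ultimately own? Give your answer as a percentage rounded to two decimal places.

Kwame reaches Oakfield along 2 paths.
Via Brightwater → Fennick: 85% × 30% × 100% = 25.5%.
Via Fennick: 51% × 100% = 51%.
Total: 25.5% + 51% = 76.5%.
Rounded: 76.50%.

76.50%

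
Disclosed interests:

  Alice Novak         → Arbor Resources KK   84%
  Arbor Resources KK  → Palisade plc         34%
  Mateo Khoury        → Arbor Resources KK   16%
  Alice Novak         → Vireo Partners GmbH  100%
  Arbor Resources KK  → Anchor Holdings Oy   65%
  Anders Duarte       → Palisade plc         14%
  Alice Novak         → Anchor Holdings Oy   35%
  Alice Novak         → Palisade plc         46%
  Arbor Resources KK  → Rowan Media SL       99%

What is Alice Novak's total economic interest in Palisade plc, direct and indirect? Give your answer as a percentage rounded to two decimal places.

74.56%

Alice reaches Palisade along 2 paths.
Via Arbor: 84% × 34% = 28.56%.
Direct stake: 46% = 46%.
Total: 28.56% + 46% = 74.56%.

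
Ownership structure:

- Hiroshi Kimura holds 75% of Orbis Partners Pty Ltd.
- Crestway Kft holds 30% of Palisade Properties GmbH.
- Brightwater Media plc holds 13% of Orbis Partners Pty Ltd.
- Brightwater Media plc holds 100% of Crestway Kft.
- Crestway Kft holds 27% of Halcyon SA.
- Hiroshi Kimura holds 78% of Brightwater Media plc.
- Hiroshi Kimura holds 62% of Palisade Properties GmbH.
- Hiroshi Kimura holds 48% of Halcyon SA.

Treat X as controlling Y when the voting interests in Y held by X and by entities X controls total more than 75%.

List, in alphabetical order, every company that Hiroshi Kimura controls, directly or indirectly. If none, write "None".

Hiroshi holds 78% of Brightwater, so Hiroshi controls Brightwater.
Brightwater holds 100% of Crestway, so Hiroshi controls Crestway.
Hiroshi and Brightwater together hold 75% + 13% = 88% of Orbis, so Hiroshi controls Orbis.
Hiroshi and Crestway together hold 62% + 30% = 92% of Palisade, so Hiroshi controls Palisade.
No other company's threshold is met.

Brightwater Media plc, Crestway Kft, Orbis Partners Pty Ltd, Palisade Properties GmbH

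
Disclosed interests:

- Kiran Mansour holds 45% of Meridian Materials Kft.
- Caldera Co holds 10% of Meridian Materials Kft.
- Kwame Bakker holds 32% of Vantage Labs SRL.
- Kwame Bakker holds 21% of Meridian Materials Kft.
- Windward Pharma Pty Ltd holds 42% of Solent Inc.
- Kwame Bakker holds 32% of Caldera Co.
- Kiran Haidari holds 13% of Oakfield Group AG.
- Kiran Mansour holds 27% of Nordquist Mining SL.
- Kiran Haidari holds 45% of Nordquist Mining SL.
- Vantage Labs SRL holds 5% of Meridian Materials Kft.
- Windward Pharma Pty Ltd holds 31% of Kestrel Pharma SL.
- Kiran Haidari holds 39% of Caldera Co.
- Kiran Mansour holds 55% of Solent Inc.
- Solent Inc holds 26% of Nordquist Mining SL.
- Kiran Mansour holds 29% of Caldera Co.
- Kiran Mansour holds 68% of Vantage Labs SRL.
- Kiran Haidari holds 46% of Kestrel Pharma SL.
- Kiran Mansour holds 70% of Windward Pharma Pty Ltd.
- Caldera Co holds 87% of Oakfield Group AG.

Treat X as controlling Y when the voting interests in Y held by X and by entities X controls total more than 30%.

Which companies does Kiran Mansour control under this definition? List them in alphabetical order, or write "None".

Kiran Mansour holds 68% of Vantage, so Kiran Mansour controls Vantage.
Kiran Mansour and Vantage together hold 45% + 5% = 50% of Meridian, so Kiran Mansour controls Meridian.
Kiran Mansour holds 70% of Windward, so Kiran Mansour controls Windward.
Kiran Mansour and Windward together hold 55% + 42% = 97% of Solent, so Kiran Mansour controls Solent.
Solent and Kiran Mansour together hold 26% + 27% = 53% of Nordquist, so Kiran Mansour controls Nordquist.
Windward holds 31% of Kestrel, so Kiran Mansour controls Kestrel.
No other company's threshold is met.

Kestrel Pharma SL, Meridian Materials Kft, Nordquist Mining SL, Solent Inc, Vantage Labs SRL, Windward Pharma Pty Ltd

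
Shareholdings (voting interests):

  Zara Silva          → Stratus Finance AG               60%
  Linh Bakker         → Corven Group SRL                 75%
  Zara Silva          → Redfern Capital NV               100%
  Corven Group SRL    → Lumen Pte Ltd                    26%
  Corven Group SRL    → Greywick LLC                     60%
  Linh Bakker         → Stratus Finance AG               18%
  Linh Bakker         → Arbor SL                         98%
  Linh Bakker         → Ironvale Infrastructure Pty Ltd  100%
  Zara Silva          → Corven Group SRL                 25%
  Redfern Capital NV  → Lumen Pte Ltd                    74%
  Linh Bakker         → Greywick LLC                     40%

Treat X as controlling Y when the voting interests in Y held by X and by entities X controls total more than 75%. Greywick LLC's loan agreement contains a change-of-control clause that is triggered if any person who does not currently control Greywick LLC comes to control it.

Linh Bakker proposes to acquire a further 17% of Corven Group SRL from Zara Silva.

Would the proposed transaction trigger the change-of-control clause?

The purchase adds only to Linh's holdings (Zara's stake shrinks), so Linh is the only person who could newly come to control Greywick.
Linh holds 100% of Ironvale, so Linh controls Ironvale.
Linh holds 98% of Arbor, so Linh controls Arbor.
In Greywick, Linh's side holds only 40%, not > 75%.
So before the transaction, Linh does not control Greywick.
After the purchase, Linh's direct stake in Corven rises to 75% + 17% = 92%, and Zara's stake falls to 8%.
Linh holds 92% of Corven, so Linh controls Corven.
Linh and Corven together hold 40% + 60% = 100% of Greywick, so Linh controls Greywick.
Linh did not control Greywick before and does after, so the clause is triggered.

Yes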